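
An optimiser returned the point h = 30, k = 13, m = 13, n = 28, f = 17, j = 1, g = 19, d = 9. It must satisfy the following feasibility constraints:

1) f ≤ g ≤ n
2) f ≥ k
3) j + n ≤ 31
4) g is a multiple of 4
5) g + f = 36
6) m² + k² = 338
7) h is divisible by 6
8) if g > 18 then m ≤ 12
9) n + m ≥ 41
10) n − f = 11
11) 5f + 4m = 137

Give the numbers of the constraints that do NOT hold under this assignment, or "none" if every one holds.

No — constraints 4 and 8 are not satisfied.

1) values 17 ≤ 19 ≤ 28 — OK.
2) f = 17, k = 13; 17 ≥ 13 — OK.
3) j + n = 1 + 28 = 29; 29 ≤ 31 — OK.
4) 19 = 4×4 + 3, so 4 does not divide 19 — violated.
5) g + f = 19 + 17 = 36 — OK.
6) m² + k² = 13² + 13² = 169 + 169 = 338 — OK.
7) 30 / 6 = 5, so 6 divides 30 — OK.
8) g = 19 > 18, so we need m ≤ 12; but m = 13 > 12 — violated.
9) n + m = 28 + 13 = 41; 41 ≥ 41 — OK.
10) n − f = 28 − 17 = 11 — OK.
11) 5f + 4m = 5(17) + 4(13) = 137 — OK.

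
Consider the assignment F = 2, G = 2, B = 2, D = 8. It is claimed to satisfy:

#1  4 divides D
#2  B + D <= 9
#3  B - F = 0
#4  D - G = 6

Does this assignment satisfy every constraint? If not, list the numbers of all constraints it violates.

#1 8 / 4 = 2, so 4 divides 8 — satisfied.
#2 B + D = 2 + 8 = 10; 10 > 9, bound 9 not met — violated.
#3 B - F = 2 - 2 = 0 — satisfied.
#4 D - G = 8 - 2 = 6 — satisfied.

Constraint 2 does not hold.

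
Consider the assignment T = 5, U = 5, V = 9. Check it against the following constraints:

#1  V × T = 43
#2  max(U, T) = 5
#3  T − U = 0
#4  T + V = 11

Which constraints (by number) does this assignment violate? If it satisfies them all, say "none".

The assignment fails constraints 1, 4.

#1 V × T = 9 × 5 = 45, not 43  ✘
#2 max(5, 5) = 5  ✔
#3 T − U = 5 − 5 = 0  ✔
#4 T + V = 5 + 9 = 14, not 11  ✘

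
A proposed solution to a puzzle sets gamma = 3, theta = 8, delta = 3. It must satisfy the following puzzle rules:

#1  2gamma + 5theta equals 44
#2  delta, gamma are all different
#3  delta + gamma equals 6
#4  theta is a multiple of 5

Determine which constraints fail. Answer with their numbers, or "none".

#1 2gamma + 5theta = 2(3) + 5(8) = 46, not 44 — fails.
#2 delta = gamma = 3, not all different — fails.
#3 delta + gamma = 3 + 3 = 6 — holds.
#4 8 = 5*1 + 3, so 5 does not divide 8 — fails.

Constraints 1, 2, and 4 are violated.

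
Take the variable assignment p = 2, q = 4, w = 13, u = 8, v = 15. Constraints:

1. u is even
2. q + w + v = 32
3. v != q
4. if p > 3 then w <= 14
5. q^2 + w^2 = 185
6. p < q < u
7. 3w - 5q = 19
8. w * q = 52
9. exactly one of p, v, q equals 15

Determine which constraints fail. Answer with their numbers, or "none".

All constraints are satisfied.

1. u = 8 is even — OK.
2. q + w + v = 4 + 13 + 15 = 32 — OK.
3. v = 15, q = 4; distinct — OK.
4. p = 2, not > 3; antecedent false, conditional vacuously true — OK.
5. q^2 + w^2 = 4^2 + 13^2 = 16 + 169 = 185 — OK.
6. values 2 < 4 < 8 — OK.
7. 3w - 5q = 3(13) - 5(4) = 19 — OK.
8. w * q = 13 * 4 = 52 — OK.
9. p=2, v=15, q=4; 1 of them equals 15 — OK.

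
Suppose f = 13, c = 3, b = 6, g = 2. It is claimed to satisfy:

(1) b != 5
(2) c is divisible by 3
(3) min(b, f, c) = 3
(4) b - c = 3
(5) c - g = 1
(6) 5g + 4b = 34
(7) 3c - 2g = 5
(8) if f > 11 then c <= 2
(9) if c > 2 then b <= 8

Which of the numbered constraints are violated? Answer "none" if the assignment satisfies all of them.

(1) b = 6, and 6 ≠ 5  yes
(2) 3 / 3 = 1, so 3 divides 3  yes
(3) min(6, 13, 3) = 3  yes
(4) b - c = 6 - 3 = 3  yes
(5) c - g = 3 - 2 = 1  yes
(6) 5g + 4b = 5(2) + 4(6) = 34  yes
(7) 3c - 2g = 3(3) - 2(2) = 5  yes
(8) f = 13 > 11, so we need c ≤ 2; but c = 3 > 2  no
(9) c = 3 > 2, so we need b ≤ 8; b = 6 ≤ 8  yes

Constraint 8 does not hold.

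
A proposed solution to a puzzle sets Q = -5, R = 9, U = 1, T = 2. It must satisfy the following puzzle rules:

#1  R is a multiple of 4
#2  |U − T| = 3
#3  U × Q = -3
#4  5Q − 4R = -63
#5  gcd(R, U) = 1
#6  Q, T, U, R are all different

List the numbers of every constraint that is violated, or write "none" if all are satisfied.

The assignment fails constraints 1, 2, 3, and 4.

#1 9 = 4×2 + 1, so 4 does not divide 9  ✘
#2 |1 − 2| = 1, not 3  ✘
#3 U × Q = 1 × (-5) = -5, not -3  ✘
#4 5Q − 4R = 5(-5) − 4(9) = -61, not -63  ✘
#5 gcd(9, 1) = 1  ✔
#6 values -5, 2, 1, 9 are pairwise distinct  ✔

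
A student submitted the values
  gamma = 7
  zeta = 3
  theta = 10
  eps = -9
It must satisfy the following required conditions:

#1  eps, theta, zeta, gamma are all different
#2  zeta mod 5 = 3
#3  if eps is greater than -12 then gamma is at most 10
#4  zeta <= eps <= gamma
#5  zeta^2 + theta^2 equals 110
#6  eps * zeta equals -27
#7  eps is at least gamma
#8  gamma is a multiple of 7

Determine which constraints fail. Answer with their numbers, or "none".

#1 values -9, 10, 3, 7 are pairwise distinct  true
#2 3 mod 5 = 3  true
#3 eps = -9 > -12, so we need gamma ≤ 10; gamma = 7 ≤ 10  true
#4 values 3, -9, 7; zeta = 3 is not <= eps = -9  false
#5 zeta^2 + theta^2 = 3^2 + 10^2 = 9 + 100 = 109, not 110  false
#6 eps * zeta = -9 * 3 = -27  true
#7 eps = -9, gamma = 7; -9 < 7 (want ≥)  false
#8 7 / 7 = 1, so 7 divides 7  true

Constraints 4, 5, and 7 do not hold.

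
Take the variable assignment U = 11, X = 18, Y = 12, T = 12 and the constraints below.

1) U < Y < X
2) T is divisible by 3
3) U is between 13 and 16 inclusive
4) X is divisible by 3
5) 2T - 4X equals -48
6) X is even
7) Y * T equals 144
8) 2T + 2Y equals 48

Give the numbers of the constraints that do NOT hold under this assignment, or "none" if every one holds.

Constraint 3 does not hold.

1) values 11 < 12 < 18 — holds.
2) 12 / 3 = 4, so 3 divides 12 — holds.
3) U = 11 is outside [13, 16] — does not hold.
4) 18 / 3 = 6, so 3 divides 18 — holds.
5) 2T - 4X = 2(12) - 4(18) = -48 — holds.
6) X = 18 is even — holds.
7) Y * T = 12 * 12 = 144 — holds.
8) 2T + 2Y = 2(12) + 2(12) = 48 — holds.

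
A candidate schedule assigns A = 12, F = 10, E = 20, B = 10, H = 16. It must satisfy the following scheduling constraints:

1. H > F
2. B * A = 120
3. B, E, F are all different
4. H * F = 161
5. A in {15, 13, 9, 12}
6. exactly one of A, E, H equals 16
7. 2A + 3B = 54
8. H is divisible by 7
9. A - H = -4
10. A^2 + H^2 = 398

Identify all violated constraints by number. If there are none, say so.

Constraints 3, 4, 8, and 10 are violated.

1. H = 16, F = 10; 16 > 10 — holds.
2. B * A = 10 * 12 = 120 — holds.
3. B = F = 10, not all different — fails.
4. H * F = 16 * 10 = 160, not 161 — fails.
5. A = 12 is in {15, 13, 9, 12} — holds.
6. A=12, E=20, H=16; 1 of them equals 16 — holds.
7. 2A + 3B = 2(12) + 3(10) = 54 — holds.
8. 16 = 7*2 + 2, so 7 does not divide 16 — fails.
9. A - H = 12 - 16 = -4 — holds.
10. A^2 + H^2 = 12^2 + 16^2 = 144 + 256 = 400, not 398 — fails.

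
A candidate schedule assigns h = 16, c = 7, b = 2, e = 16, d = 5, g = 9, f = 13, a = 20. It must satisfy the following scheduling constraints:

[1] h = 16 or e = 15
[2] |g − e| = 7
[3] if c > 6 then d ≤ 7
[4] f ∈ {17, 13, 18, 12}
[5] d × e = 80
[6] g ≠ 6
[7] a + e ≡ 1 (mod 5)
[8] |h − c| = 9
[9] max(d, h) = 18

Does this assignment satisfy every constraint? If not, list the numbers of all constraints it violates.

Constraint 9 does not hold.

[1] h = 16 = 16 (first disjunct) — OK.
[2] |9 − 16| = 7 — OK.
[3] c = 7 > 6, so we need d ≤ 7; d = 5 ≤ 7 — OK.
[4] f = 13 is in {17, 13, 18, 12} — OK.
[5] d × e = 5 × 16 = 80 — OK.
[6] g = 9, and 9 ≠ 6 — OK.
[7] a + e = 36; 36 mod 5 = 1 — OK.
[8] |16 − 7| = 9 — OK.
[9] max(5, 16) = 16, not 18 — violated.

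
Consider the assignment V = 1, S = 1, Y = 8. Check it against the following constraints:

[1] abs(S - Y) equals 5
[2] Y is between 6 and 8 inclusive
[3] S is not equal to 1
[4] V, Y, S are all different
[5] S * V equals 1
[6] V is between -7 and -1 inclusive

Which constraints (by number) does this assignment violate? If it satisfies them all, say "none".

[1] abs(1 - 8) = 7, not 5  false
[2] Y = 8 lies in [6, 8]  true
[3] S = 1, but 1 is required to differ  false
[4] V = S = 1, not all different  false
[5] S * V = 1 * 1 = 1  true
[6] V = 1 is outside [-7, -1]  false

Violated: 1, 3, 4, and 6.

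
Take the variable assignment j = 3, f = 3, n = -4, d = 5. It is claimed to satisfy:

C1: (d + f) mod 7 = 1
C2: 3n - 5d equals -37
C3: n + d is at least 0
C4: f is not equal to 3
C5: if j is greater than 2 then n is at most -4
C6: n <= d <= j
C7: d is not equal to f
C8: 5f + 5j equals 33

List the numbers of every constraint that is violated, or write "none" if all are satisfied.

Constraints 4, 6, and 8 do not hold.

C1: d + f = 8; 8 mod 7 = 1 — holds.
C2: 3n - 5d = 3(-4) - 5(5) = -37 — holds.
C3: n + d = -4 + 5 = 1; 1 ≥ 0 — holds.
C4: f = 3, but 3 is required to differ — fails.
C5: j = 3 > 2, so we need n ≤ -4; n = -4 ≤ -4 — holds.
C6: values -4, 5, 3; d = 5 is not <= j = 3 — fails.
C7: d = 5, f = 3; distinct — holds.
C8: 5f + 5j = 5(3) + 5(3) = 30, not 33 — fails.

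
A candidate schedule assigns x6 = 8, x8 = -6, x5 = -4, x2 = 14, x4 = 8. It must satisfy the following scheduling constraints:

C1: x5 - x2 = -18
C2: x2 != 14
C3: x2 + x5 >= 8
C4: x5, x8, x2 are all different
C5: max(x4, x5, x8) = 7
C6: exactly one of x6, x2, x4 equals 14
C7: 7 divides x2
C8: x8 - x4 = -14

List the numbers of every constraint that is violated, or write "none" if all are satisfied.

No — constraints 2, 5 are not satisfied.

C1: x5 - x2 = -4 - 14 = -18  ✔
C2: x2 = 14, but 14 is required to differ  ✘
C3: x2 + x5 = 14 + (-4) = 10; 10 ≥ 8  ✔
C4: values -4, -6, 14 are pairwise distinct  ✔
C5: max(8, -4, -6) = 8, not 7  ✘
C6: x6=8, x2=14, x4=8; 1 of them equals 14  ✔
C7: 14 / 7 = 2, so 7 divides 14  ✔
C8: x8 - x4 = -6 - 8 = -14  ✔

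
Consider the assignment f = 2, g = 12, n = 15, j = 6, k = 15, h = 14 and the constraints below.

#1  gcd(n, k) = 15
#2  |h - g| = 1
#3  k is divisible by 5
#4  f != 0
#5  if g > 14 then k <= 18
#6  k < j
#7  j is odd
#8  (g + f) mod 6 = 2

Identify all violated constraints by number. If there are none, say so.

Constraints 2, 6, and 7 are violated.

#1 gcd(15, 15) = 15  ✔
#2 |14 - 12| = 2, not 1  ✘
#3 15 / 5 = 3, so 5 divides 15  ✔
#4 f = 2, and 2 ≠ 0  ✔
#5 g = 12, not > 14; antecedent false, conditional vacuously true  ✔
#6 k = 15, j = 6; 15 ≥ 6 (want <)  ✘
#7 j = 6 is even  ✘
#8 g + f = 14; 14 mod 6 = 2  ✔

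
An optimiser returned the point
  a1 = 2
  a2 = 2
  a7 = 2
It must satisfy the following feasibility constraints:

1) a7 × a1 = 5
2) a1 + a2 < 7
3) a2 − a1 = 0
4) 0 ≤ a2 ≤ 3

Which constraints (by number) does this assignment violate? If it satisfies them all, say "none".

1) a7 × a1 = 2 × 2 = 4, not 5  FAIL
2) a1 + a2 = 2 + 2 = 4; 4 < 7  OK
3) a2 − a1 = 2 − 2 = 0  OK
4) a2 = 2 lies in [0, 3]  OK

Constraint 1 is violated.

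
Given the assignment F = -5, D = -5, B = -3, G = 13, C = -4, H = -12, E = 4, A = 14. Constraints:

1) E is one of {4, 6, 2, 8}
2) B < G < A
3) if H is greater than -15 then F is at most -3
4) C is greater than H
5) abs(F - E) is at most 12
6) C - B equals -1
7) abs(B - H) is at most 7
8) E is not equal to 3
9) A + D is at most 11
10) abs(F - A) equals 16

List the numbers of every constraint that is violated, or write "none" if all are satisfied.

1) E = 4 is in {4, 6, 2, 8} — OK.
2) values -3 < 13 < 14 — OK.
3) H = -12 > -15, so we need F ≤ -3; F = -5 ≤ -3 — OK.
4) C = -4, H = -12; -4 > -12 — OK.
5) abs(-5 - 4) = 9; 9 ≤ 12 — OK.
6) C - B = -4 - (-3) = -1 — OK.
7) abs(-3 - (-12)) = 9; 9 > 7, exceeds bound 7 — violated.
8) E = 4, and 4 ≠ 3 — OK.
9) A + D = 14 + (-5) = 9; 9 ≤ 11 — OK.
10) abs(-5 - 14) = 19, not 16 — violated.

No — constraints 7 and 10 are not satisfied.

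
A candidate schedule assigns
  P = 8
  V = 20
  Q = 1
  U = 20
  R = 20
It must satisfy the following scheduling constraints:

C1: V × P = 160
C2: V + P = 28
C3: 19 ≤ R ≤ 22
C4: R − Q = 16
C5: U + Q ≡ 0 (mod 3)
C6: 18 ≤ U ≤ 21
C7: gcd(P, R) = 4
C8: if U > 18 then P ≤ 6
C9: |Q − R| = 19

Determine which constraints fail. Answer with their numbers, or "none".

C1: V × P = 20 × 8 = 160 — satisfied.
C2: V + P = 20 + 8 = 28 — satisfied.
C3: R = 20 lies in [19, 22] — satisfied.
C4: R − Q = 20 − 1 = 19, not 16 — violated.
C5: U + Q = 21; 21 mod 3 = 0 — satisfied.
C6: U = 20 lies in [18, 21] — satisfied.
C7: gcd(8, 20) = 4 — satisfied.
C8: U = 20 > 18, so we need P ≤ 6; but P = 8 > 6 — violated.
C9: |1 − 20| = 19 — satisfied.

Constraints 4 and 8 are violated.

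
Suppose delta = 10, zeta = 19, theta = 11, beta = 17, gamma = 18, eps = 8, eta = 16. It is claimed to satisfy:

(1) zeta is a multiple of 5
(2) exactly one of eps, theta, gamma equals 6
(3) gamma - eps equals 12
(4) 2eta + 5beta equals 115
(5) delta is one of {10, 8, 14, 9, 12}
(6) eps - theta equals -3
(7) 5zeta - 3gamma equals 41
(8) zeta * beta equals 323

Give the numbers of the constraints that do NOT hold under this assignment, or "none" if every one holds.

The assignment fails constraints 1, 2, 3, and 4.

(1) 19 = 5*3 + 4, so 5 does not divide 19 — does not hold.
(2) eps=8, theta=11, gamma=18; 0 of them equal 6, not exactly one — does not hold.
(3) gamma - eps = 18 - 8 = 10, not 12 — does not hold.
(4) 2eta + 5beta = 2(16) + 5(17) = 117, not 115 — does not hold.
(5) delta = 10 is in {10, 8, 14, 9, 12} — holds.
(6) eps - theta = 8 - 11 = -3 — holds.
(7) 5zeta - 3gamma = 5(19) - 3(18) = 41 — holds.
(8) zeta * beta = 19 * 17 = 323 — holds.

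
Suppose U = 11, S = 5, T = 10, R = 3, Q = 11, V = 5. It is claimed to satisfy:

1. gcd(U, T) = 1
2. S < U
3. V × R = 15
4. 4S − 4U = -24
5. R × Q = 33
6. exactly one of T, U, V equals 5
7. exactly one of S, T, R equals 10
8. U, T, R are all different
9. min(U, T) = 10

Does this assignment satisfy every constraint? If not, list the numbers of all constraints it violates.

The assignment satisfies every constraint.

1. gcd(11, 10) = 1 — holds.
2. S = 5, U = 11; 5 < 11 — holds.
3. V × R = 5 × 3 = 15 — holds.
4. 4S − 4U = 4(5) − 4(11) = -24 — holds.
5. R × Q = 3 × 11 = 33 — holds.
6. T=10, U=11, V=5; 1 of them equals 5 — holds.
7. S=5, T=10, R=3; 1 of them equals 10 — holds.
8. values 11, 10, 3 are pairwise distinct — holds.
9. min(11, 10) = 10 — holds.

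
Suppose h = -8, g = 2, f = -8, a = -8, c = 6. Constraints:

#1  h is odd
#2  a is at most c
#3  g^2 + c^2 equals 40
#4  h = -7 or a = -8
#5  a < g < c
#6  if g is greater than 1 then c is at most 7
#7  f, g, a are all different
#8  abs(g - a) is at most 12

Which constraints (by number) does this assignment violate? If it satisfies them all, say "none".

The assignment fails constraints 1 and 7.

#1 h = -8 is even  fails
#2 a = -8, c = 6; -8 ≤ 6  holds
#3 g^2 + c^2 = 2^2 + 6^2 = 4 + 36 = 40  holds
#4 h = -8 ≠ -7, but a = -8 = -8 (second disjunct)  holds
#5 values -8 < 2 < 6  holds
#6 g = 2 > 1, so we need c ≤ 7; c = 6 ≤ 7  holds
#7 f = a = -8, not all different  fails
#8 abs(2 - (-8)) = 10; 10 ≤ 12  holds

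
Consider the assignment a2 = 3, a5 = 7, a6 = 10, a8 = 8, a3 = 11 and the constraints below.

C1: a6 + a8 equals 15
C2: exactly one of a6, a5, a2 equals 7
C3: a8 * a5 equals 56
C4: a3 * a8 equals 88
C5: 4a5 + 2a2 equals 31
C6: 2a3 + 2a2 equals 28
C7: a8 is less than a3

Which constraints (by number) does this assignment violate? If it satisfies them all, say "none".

The assignment fails constraints 1, 5.

C1: a6 + a8 = 10 + 8 = 18, not 15 — fails.
C2: a6=10, a5=7, a2=3; 1 of them equals 7 — holds.
C3: a8 * a5 = 8 * 7 = 56 — holds.
C4: a3 * a8 = 11 * 8 = 88 — holds.
C5: 4a5 + 2a2 = 4(7) + 2(3) = 34, not 31 — fails.
C6: 2a3 + 2a2 = 2(11) + 2(3) = 28 — holds.
C7: a8 = 8, a3 = 11; 8 < 11 — holds.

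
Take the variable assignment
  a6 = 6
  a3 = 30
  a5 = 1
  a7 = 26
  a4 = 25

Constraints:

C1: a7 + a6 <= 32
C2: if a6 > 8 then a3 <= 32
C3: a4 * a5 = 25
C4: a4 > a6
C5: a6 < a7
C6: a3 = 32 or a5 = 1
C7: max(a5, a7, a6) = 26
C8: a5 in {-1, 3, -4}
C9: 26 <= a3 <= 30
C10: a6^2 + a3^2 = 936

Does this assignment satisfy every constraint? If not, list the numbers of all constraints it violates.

Constraint 8 does not hold.

C1: a7 + a6 = 26 + 6 = 32; 32 ≤ 32  OK
C2: a6 = 6, not > 8; antecedent false, conditional vacuously true  OK
C3: a4 * a5 = 25 * 1 = 25  OK
C4: a4 = 25, a6 = 6; 25 > 6  OK
C5: a6 = 6, a7 = 26; 6 < 26  OK
C6: a3 = 30 ≠ 32, but a5 = 1 = 1 (second disjunct)  OK
C7: max(1, 26, 6) = 26  OK
C8: a5 = 1 is not in {-1, 3, -4}  FAIL
C9: a3 = 30 lies in [26, 30]  OK
C10: a6^2 + a3^2 = 6^2 + 30^2 = 36 + 900 = 936  OK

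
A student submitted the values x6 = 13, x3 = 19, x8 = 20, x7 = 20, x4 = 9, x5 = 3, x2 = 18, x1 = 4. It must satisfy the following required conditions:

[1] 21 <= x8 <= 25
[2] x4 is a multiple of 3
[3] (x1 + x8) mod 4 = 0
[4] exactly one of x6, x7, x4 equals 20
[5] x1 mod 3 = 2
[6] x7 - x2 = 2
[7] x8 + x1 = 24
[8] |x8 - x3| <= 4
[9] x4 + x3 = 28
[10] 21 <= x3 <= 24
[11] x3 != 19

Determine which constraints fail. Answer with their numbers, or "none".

[1] x8 = 20 is outside [21, 25]  false
[2] 9 / 3 = 3, so 3 divides 9  true
[3] x1 + x8 = 24; 24 mod 4 = 0  true
[4] x6=13, x7=20, x4=9; 1 of them equals 20  true
[5] 4 mod 3 = 1, not 2  false
[6] x7 - x2 = 20 - 18 = 2  true
[7] x8 + x1 = 20 + 4 = 24  true
[8] |20 - 19| = 1; 1 ≤ 4  true
[9] x4 + x3 = 9 + 19 = 28  true
[10] x3 = 19 is outside [21, 24]  false
[11] x3 = 19, but 19 is required to differ  false

Constraints 1, 5, 10, 11 are violated.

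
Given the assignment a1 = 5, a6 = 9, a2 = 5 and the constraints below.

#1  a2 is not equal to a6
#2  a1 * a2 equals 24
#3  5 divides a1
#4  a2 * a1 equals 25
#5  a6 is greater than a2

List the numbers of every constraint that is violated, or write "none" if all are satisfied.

Violated: 2.

#1 a2 = 5, a6 = 9; distinct — holds.
#2 a1 * a2 = 5 * 5 = 25, not 24 — does not hold.
#3 5 / 5 = 1, so 5 divides 5 — holds.
#4 a2 * a1 = 5 * 5 = 25 — holds.
#5 a6 = 9, a2 = 5; 9 > 5 — holds.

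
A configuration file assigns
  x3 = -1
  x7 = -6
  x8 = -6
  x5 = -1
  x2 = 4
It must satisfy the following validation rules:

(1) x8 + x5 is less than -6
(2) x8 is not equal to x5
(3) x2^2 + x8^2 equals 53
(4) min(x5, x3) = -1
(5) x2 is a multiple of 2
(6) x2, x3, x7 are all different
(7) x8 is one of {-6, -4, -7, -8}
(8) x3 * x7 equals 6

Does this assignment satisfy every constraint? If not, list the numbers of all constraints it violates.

Constraint 3 is violated.

(1) x8 + x5 = -6 + (-1) = -7; -7 < -6 — holds.
(2) x8 = -6, x5 = -1; distinct — holds.
(3) x2^2 + x8^2 = 4^2 + (-6)^2 = 16 + 36 = 52, not 53 — fails.
(4) min(-1, -1) = -1 — holds.
(5) 4 / 2 = 2, so 2 divides 4 — holds.
(6) values 4, -1, -6 are pairwise distinct — holds.
(7) x8 = -6 is in {-6, -4, -7, -8} — holds.
(8) x3 * x7 = -1 * (-6) = 6 — holds.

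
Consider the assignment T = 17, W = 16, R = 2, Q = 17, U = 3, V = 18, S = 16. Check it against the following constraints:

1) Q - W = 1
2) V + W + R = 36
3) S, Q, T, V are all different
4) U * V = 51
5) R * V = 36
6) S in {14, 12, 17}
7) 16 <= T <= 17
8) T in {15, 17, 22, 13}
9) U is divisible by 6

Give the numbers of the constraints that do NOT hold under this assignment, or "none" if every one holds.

Constraints 3, 4, 6, and 9 are violated.

1) Q - W = 17 - 16 = 1  ✔
2) V + W + R = 18 + 16 + 2 = 36  ✔
3) Q = T = 17, not all different  ✘
4) U * V = 3 * 18 = 54, not 51  ✘
5) R * V = 2 * 18 = 36  ✔
6) S = 16 is not in {14, 12, 17}  ✘
7) T = 17 lies in [16, 17]  ✔
8) T = 17 is in {15, 17, 22, 13}  ✔
9) 3 = 6*0 + 3, so 6 does not divide 3  ✘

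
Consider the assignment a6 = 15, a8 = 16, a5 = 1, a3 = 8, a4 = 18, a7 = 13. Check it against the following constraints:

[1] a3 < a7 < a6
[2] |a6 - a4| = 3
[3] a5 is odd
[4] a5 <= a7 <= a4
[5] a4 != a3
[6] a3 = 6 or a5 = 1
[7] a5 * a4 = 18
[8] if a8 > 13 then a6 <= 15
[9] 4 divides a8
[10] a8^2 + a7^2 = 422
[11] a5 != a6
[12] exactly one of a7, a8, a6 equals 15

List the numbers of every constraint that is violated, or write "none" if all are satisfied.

[1] values 8 < 13 < 15 — holds.
[2] |15 - 18| = 3 — holds.
[3] a5 = 1 is odd — holds.
[4] values 1 <= 13 <= 18 — holds.
[5] a4 = 18, a3 = 8; distinct — holds.
[6] a3 = 8 ≠ 6, but a5 = 1 = 1 (second disjunct) — holds.
[7] a5 * a4 = 1 * 18 = 18 — holds.
[8] a8 = 16 > 13, so we need a6 ≤ 15; a6 = 15 ≤ 15 — holds.
[9] 16 / 4 = 4, so 4 divides 16 — holds.
[10] a8^2 + a7^2 = 16^2 + 13^2 = 256 + 169 = 425, not 422 — does not hold.
[11] a5 = 1, a6 = 15; distinct — holds.
[12] a7=13, a8=16, a6=15; 1 of them equals 15 — holds.

Constraint 10 is violated.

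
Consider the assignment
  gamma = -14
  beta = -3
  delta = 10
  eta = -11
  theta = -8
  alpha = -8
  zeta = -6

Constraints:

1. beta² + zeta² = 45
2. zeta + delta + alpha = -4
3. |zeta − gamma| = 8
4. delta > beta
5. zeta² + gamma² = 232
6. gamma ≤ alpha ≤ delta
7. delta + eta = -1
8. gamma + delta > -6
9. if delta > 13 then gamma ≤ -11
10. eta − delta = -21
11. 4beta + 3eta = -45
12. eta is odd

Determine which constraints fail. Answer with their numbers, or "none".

Yes — all constraints hold.

1. beta² + zeta² = (-3)² + (-6)² = 9 + 36 = 45 — holds.
2. zeta + delta + alpha = -6 + 10 + (-8) = -4 — holds.
3. |-6 − (-14)| = 8 — holds.
4. delta = 10, beta = -3; 10 > -3 — holds.
5. zeta² + gamma² = (-6)² + (-14)² = 36 + 196 = 232 — holds.
6. values -14 ≤ -8 ≤ 10 — holds.
7. delta + eta = 10 + (-11) = -1 — holds.
8. gamma + delta = -14 + 10 = -4; -4 > -6 — holds.
9. delta = 10, not > 13; antecedent false, conditional vacuously true — holds.
10. eta − delta = -11 − 10 = -21 — holds.
11. 4beta + 3eta = 4(-3) + 3(-11) = -45 — holds.
12. eta = -11 is odd — holds.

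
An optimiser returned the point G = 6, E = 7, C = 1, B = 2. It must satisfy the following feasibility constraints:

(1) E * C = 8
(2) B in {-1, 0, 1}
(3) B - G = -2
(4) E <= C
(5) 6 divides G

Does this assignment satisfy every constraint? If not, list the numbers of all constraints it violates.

Constraints 1, 2, 3, and 4 do not hold.

(1) E * C = 7 * 1 = 7, not 8 — violated.
(2) B = 2 is not in {-1, 0, 1} — violated.
(3) B - G = 2 - 6 = -4, not -2 — violated.
(4) E = 7, C = 1; 7 > 1 (want ≤) — violated.
(5) 6 / 6 = 1, so 6 divides 6 — OK.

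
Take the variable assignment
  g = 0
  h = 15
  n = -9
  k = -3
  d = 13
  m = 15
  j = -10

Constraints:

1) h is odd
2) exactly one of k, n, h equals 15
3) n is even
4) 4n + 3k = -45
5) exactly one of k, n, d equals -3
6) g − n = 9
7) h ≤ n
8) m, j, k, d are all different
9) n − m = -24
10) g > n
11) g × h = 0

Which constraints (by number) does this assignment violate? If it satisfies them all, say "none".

Constraints 3, 7 are violated.

1) h = 15 is odd — holds.
2) k=-3, n=-9, h=15; 1 of them equals 15 — holds.
3) n = -9 is odd — fails.
4) 4n + 3k = 4(-9) + 3(-3) = -45 — holds.
5) k=-3, n=-9, d=13; 1 of them equals -3 — holds.
6) g − n = 0 − (-9) = 9 — holds.
7) h = 15, n = -9; 15 > -9 (want ≤) — fails.
8) values 15, -10, -3, 13 are pairwise distinct — holds.
9) n − m = -9 − 15 = -24 — holds.
10) g = 0, n = -9; 0 > -9 — holds.
11) g × h = 0 × 15 = 0 — holds.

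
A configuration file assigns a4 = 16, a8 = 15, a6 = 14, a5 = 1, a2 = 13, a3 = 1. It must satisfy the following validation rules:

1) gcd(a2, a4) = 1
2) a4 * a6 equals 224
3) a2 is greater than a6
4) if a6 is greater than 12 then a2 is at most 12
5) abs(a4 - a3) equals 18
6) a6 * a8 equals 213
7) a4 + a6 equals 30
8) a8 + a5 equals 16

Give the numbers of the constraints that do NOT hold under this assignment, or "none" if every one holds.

No — constraints 3, 4, 5, and 6 are not satisfied.

1) gcd(13, 16) = 1 — holds.
2) a4 * a6 = 16 * 14 = 224 — holds.
3) a2 = 13, a6 = 14; 13 ≤ 14 (want >) — does not hold.
4) a6 = 14 > 12, so we need a2 ≤ 12; but a2 = 13 > 12 — does not hold.
5) abs(16 - 1) = 15, not 18 — does not hold.
6) a6 * a8 = 14 * 15 = 210, not 213 — does not hold.
7) a4 + a6 = 16 + 14 = 30 — holds.
8) a8 + a5 = 15 + 1 = 16 — holds.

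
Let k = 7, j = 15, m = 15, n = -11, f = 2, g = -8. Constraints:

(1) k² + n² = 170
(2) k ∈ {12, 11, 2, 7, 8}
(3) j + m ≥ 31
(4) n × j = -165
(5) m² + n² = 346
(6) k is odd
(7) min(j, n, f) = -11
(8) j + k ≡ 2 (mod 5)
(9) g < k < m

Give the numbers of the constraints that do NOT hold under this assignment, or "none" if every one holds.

(1) k² + n² = 7² + (-11)² = 49 + 121 = 170 — OK.
(2) k = 7 is in {12, 11, 2, 7, 8} — OK.
(3) j + m = 15 + 15 = 30; 30 < 31, bound 31 not met — violated.
(4) n × j = -11 × 15 = -165 — OK.
(5) m² + n² = 15² + (-11)² = 225 + 121 = 346 — OK.
(6) k = 7 is odd — OK.
(7) min(15, -11, 2) = -11 — OK.
(8) j + k = 22; 22 mod 5 = 2 — OK.
(9) values -8 < 7 < 15 — OK.

No — constraint 3 is not satisfied.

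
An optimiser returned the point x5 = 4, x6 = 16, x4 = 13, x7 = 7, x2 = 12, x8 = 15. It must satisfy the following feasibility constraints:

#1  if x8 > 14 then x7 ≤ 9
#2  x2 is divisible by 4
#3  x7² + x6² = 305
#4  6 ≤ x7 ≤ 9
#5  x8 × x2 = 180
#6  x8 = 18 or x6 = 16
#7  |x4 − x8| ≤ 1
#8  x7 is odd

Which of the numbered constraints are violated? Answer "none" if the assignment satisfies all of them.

#1 x8 = 15 > 14, so we need x7 ≤ 9; x7 = 7 ≤ 9  holds
#2 12 / 4 = 3, so 4 divides 12  holds
#3 x7² + x6² = 7² + 16² = 49 + 256 = 305  holds
#4 x7 = 7 lies in [6, 9]  holds
#5 x8 × x2 = 15 × 12 = 180  holds
#6 x8 = 15 ≠ 18, but x6 = 16 = 16 (second disjunct)  holds
#7 |13 − 15| = 2; 2 > 1, exceeds bound 1  fails
#8 x7 = 7 is odd  holds

Violated: 7.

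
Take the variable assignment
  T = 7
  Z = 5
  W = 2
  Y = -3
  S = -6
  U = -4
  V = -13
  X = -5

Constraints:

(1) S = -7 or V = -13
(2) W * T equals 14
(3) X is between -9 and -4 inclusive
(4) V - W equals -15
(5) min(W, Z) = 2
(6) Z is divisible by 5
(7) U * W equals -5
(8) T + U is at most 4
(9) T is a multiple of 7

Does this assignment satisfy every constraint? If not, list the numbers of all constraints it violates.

(1) S = -6 ≠ -7, but V = -13 = -13 (second disjunct) — holds.
(2) W * T = 2 * 7 = 14 — holds.
(3) X = -5 lies in [-9, -4] — holds.
(4) V - W = -13 - 2 = -15 — holds.
(5) min(2, 5) = 2 — holds.
(6) 5 / 5 = 1, so 5 divides 5 — holds.
(7) U * W = -4 * 2 = -8, not -5 — does not hold.
(8) T + U = 7 + (-4) = 3; 3 ≤ 4 — holds.
(9) 7 / 7 = 1, so 7 divides 7 — holds.

Violated: 7.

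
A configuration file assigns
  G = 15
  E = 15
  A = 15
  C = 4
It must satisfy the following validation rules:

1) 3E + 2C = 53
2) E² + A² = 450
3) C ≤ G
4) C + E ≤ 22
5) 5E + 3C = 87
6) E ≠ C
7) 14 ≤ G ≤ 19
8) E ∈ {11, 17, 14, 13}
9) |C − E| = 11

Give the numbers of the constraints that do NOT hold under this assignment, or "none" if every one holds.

The assignment fails constraint 8.

1) 3E + 2C = 3(15) + 2(4) = 53  OK
2) E² + A² = 15² + 15² = 225 + 225 = 450  OK
3) C = 4, G = 15; 4 ≤ 15  OK
4) C + E = 4 + 15 = 19; 19 ≤ 22  OK
5) 5E + 3C = 5(15) + 3(4) = 87  OK
6) E = 15, C = 4; distinct  OK
7) G = 15 lies in [14, 19]  OK
8) E = 15 is not in {11, 17, 14, 13}  FAIL
9) |4 − 15| = 11  OK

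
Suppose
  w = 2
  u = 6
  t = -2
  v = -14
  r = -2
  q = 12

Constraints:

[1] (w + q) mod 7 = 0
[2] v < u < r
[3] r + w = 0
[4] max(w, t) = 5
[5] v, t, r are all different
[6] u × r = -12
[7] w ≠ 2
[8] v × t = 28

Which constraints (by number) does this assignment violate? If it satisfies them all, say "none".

Violated: 2, 4, 5, and 7.

[1] w + q = 14; 14 mod 7 = 0  ✓
[2] values -14, 6, -2; u = 6 is not < r = -2  ✗
[3] r + w = -2 + 2 = 0  ✓
[4] max(2, -2) = 2, not 5  ✗
[5] t = r = -2, not all different  ✗
[6] u × r = 6 × (-2) = -12  ✓
[7] w = 2, but 2 is required to differ  ✗
[8] v × t = -14 × (-2) = 28  ✓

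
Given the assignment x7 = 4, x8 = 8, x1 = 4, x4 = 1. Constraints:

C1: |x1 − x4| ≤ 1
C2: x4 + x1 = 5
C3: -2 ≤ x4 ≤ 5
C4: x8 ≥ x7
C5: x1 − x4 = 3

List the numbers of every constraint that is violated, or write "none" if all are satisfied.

Constraint 1 does not hold.

C1: |4 − 1| = 3; 3 > 1, exceeds bound 1  FAIL
C2: x4 + x1 = 1 + 4 = 5  OK
C3: x4 = 1 lies in [-2, 5]  OK
C4: x8 = 8, x7 = 4; 8 ≥ 4  OK
C5: x1 − x4 = 4 − 1 = 3  OK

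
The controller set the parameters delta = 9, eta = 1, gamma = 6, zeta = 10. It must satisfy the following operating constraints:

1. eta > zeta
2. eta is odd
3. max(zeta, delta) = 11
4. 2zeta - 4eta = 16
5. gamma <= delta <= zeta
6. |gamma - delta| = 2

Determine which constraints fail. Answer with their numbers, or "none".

1. eta = 1, zeta = 10; 1 ≤ 10 (want >) — violated.
2. eta = 1 is odd — satisfied.
3. max(10, 9) = 10, not 11 — violated.
4. 2zeta - 4eta = 2(10) - 4(1) = 16 — satisfied.
5. values 6 <= 9 <= 10 — satisfied.
6. |6 - 9| = 3, not 2 — violated.

Violated: 1, 3, and 6.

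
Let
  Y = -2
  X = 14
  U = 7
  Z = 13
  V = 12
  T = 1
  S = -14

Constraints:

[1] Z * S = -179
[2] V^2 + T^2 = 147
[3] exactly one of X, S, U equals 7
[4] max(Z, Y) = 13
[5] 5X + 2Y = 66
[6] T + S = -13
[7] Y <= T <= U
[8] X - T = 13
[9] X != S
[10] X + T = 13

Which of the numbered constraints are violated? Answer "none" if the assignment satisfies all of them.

The assignment fails constraints 1, 2, and 10.

[1] Z * S = 13 * (-14) = -182, not -179 — violated.
[2] V^2 + T^2 = 12^2 + 1^2 = 144 + 1 = 145, not 147 — violated.
[3] X=14, S=-14, U=7; 1 of them equals 7 — OK.
[4] max(13, -2) = 13 — OK.
[5] 5X + 2Y = 5(14) + 2(-2) = 66 — OK.
[6] T + S = 1 + (-14) = -13 — OK.
[7] values -2 <= 1 <= 7 — OK.
[8] X - T = 14 - 1 = 13 — OK.
[9] X = 14, S = -14; distinct — OK.
[10] X + T = 14 + 1 = 15, not 13 — violated.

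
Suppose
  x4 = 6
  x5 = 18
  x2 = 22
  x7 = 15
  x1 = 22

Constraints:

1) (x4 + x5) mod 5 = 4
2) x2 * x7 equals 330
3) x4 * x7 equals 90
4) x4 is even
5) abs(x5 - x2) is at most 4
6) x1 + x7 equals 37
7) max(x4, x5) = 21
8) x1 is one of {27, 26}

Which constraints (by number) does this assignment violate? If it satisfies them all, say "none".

The assignment fails constraints 7 and 8.

1) x4 + x5 = 24; 24 mod 5 = 4  ✓
2) x2 * x7 = 22 * 15 = 330  ✓
3) x4 * x7 = 6 * 15 = 90  ✓
4) x4 = 6 is even  ✓
5) abs(18 - 22) = 4; 4 ≤ 4  ✓
6) x1 + x7 = 22 + 15 = 37  ✓
7) max(6, 18) = 18, not 21  ✗
8) x1 = 22 is not in {27, 26}  ✗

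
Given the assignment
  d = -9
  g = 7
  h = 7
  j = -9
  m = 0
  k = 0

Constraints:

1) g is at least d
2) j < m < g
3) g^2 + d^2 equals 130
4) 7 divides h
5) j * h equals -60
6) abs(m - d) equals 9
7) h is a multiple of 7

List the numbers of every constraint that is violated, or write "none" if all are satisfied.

1) g = 7, d = -9; 7 ≥ -9  OK
2) values -9 < 0 < 7  OK
3) g^2 + d^2 = 7^2 + (-9)^2 = 49 + 81 = 130  OK
4) 7 / 7 = 1, so 7 divides 7  OK
5) j * h = -9 * 7 = -63, not -60  FAIL
6) abs(0 - (-9)) = 9  OK
7) 7 / 7 = 1, so 7 divides 7  OK

Violated: 5.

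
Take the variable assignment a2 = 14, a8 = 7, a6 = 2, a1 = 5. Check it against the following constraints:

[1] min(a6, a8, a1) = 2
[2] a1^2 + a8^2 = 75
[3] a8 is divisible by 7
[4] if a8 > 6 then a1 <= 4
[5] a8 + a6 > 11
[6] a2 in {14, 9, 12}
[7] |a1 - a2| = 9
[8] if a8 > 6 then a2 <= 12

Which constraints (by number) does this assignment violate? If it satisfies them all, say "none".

[1] min(2, 7, 5) = 2  true
[2] a1^2 + a8^2 = 5^2 + 7^2 = 25 + 49 = 74, not 75  false
[3] 7 / 7 = 1, so 7 divides 7  true
[4] a8 = 7 > 6, so we need a1 ≤ 4; but a1 = 5 > 4  false
[5] a8 + a6 = 7 + 2 = 9; 9 ≤ 11, bound 11 not met  false
[6] a2 = 14 is in {14, 9, 12}  true
[7] |5 - 14| = 9  true
[8] a8 = 7 > 6, so we need a2 ≤ 12; but a2 = 14 > 12  false

Constraints 2, 4, 5, and 8 do not hold.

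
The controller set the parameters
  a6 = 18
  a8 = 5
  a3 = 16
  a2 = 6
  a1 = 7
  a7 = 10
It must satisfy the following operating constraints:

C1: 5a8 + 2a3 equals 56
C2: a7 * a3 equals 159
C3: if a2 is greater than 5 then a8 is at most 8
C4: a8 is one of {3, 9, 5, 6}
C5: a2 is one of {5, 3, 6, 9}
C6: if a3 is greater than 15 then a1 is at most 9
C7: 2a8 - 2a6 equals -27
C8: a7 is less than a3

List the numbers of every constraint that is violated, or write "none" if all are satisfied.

C1: 5a8 + 2a3 = 5(5) + 2(16) = 57, not 56  false
C2: a7 * a3 = 10 * 16 = 160, not 159  false
C3: a2 = 6 > 5, so we need a8 ≤ 8; a8 = 5 ≤ 8  true
C4: a8 = 5 is in {3, 9, 5, 6}  true
C5: a2 = 6 is in {5, 3, 6, 9}  true
C6: a3 = 16 > 15, so we need a1 ≤ 9; a1 = 7 ≤ 9  true
C7: 2a8 - 2a6 = 2(5) - 2(18) = -26, not -27  false
C8: a7 = 10, a3 = 16; 10 < 16  true

No — constraints 1, 2, and 7 are not satisfied.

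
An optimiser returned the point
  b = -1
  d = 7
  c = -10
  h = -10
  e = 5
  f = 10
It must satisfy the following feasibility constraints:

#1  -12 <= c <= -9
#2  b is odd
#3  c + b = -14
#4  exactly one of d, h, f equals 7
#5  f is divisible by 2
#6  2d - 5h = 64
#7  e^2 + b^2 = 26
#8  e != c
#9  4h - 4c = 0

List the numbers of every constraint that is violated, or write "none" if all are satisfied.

#1 c = -10 lies in [-12, -9] — OK.
#2 b = -1 is odd — OK.
#3 c + b = -10 + (-1) = -11, not -14 — violated.
#4 d=7, h=-10, f=10; 1 of them equals 7 — OK.
#5 10 / 2 = 5, so 2 divides 10 — OK.
#6 2d - 5h = 2(7) - 5(-10) = 64 — OK.
#7 e^2 + b^2 = 5^2 + (-1)^2 = 25 + 1 = 26 — OK.
#8 e = 5, c = -10; distinct — OK.
#9 4h - 4c = 4(-10) - 4(-10) = 0 — OK.

Constraint 3 is violated.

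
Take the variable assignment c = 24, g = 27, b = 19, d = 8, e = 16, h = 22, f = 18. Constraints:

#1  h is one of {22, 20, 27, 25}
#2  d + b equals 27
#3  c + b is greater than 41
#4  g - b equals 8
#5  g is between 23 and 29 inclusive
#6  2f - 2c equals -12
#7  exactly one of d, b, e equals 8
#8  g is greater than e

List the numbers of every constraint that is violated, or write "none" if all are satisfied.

No violations.

#1 h = 22 is in {22, 20, 27, 25}  yes
#2 d + b = 8 + 19 = 27  yes
#3 c + b = 24 + 19 = 43; 43 > 41  yes
#4 g - b = 27 - 19 = 8  yes
#5 g = 27 lies in [23, 29]  yes
#6 2f - 2c = 2(18) - 2(24) = -12  yes
#7 d=8, b=19, e=16; 1 of them equals 8  yes
#8 g = 27, e = 16; 27 > 16  yes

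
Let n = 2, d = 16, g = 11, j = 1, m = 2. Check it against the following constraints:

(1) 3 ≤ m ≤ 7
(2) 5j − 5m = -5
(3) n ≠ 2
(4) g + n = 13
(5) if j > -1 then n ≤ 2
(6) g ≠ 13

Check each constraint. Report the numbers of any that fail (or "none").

(1) m = 2 is outside [3, 7] — fails.
(2) 5j − 5m = 5(1) − 5(2) = -5 — holds.
(3) n = 2, but 2 is required to differ — fails.
(4) g + n = 11 + 2 = 13 — holds.
(5) j = 1 > -1, so we need n ≤ 2; n = 2 ≤ 2 — holds.
(6) g = 11, and 11 ≠ 13 — holds.

Constraints 1 and 3 are violated.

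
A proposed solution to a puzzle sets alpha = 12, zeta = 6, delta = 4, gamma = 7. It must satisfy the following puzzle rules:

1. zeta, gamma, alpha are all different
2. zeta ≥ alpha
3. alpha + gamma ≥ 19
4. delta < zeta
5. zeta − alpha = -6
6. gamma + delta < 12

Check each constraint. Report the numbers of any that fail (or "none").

No — constraint 2 is not satisfied.

1. values 6, 7, 12 are pairwise distinct  yes
2. zeta = 6, alpha = 12; 6 < 12 (want ≥)  no
3. alpha + gamma = 12 + 7 = 19; 19 ≥ 19  yes
4. delta = 4, zeta = 6; 4 < 6  yes
5. zeta − alpha = 6 − 12 = -6  yes
6. gamma + delta = 7 + 4 = 11; 11 < 12  yes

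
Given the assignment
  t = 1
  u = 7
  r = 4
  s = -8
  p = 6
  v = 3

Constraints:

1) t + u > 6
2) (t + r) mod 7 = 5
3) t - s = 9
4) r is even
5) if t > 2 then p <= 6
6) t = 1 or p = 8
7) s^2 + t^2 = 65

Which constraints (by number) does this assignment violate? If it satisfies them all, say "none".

The assignment satisfies every constraint.

1) t + u = 1 + 7 = 8; 8 > 6 — satisfied.
2) t + r = 5; 5 mod 7 = 5 — satisfied.
3) t - s = 1 - (-8) = 9 — satisfied.
4) r = 4 is even — satisfied.
5) t = 1, not > 2; antecedent false, conditional vacuously true — satisfied.
6) t = 1 = 1 (first disjunct) — satisfied.
7) s^2 + t^2 = (-8)^2 + 1^2 = 64 + 1 = 65 — satisfied.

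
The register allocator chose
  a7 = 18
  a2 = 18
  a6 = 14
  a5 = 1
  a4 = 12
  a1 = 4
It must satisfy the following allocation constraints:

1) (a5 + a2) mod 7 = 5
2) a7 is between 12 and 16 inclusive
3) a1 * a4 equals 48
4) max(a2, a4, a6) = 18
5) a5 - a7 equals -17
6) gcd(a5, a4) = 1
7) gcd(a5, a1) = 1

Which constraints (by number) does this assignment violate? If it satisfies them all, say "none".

Constraint 2 does not hold.

1) a5 + a2 = 19; 19 mod 7 = 5  holds
2) a7 = 18 is outside [12, 16]  fails
3) a1 * a4 = 4 * 12 = 48  holds
4) max(18, 12, 14) = 18  holds
5) a5 - a7 = 1 - 18 = -17  holds
6) gcd(1, 12) = 1  holds
7) gcd(1, 4) = 1  holds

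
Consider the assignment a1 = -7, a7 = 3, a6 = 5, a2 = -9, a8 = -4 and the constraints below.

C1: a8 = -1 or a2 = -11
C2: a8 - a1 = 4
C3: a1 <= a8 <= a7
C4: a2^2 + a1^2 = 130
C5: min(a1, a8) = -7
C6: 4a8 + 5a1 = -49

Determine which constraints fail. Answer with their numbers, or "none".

No — constraints 1, 2, and 6 are not satisfied.

C1: a8 = -4 ≠ -1 and a2 = -9 ≠ -11; both disjuncts false — violated.
C2: a8 - a1 = -4 - (-7) = 3, not 4 — violated.
C3: values -7 <= -4 <= 3 — OK.
C4: a2^2 + a1^2 = (-9)^2 + (-7)^2 = 81 + 49 = 130 — OK.
C5: min(-7, -4) = -7 — OK.
C6: 4a8 + 5a1 = 4(-4) + 5(-7) = -51, not -49 — violated.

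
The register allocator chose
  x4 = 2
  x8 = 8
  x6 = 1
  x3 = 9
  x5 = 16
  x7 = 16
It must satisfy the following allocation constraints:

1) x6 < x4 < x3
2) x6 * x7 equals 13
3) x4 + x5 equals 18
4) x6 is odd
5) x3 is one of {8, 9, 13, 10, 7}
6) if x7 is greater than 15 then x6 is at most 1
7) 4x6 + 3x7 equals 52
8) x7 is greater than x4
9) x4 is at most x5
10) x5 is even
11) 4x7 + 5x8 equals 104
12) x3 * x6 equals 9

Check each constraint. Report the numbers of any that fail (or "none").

Constraint 2 does not hold.

1) values 1 < 2 < 9  ✓
2) x6 * x7 = 1 * 16 = 16, not 13  ✗
3) x4 + x5 = 2 + 16 = 18  ✓
4) x6 = 1 is odd  ✓
5) x3 = 9 is in {8, 9, 13, 10, 7}  ✓
6) x7 = 16 > 15, so we need x6 ≤ 1; x6 = 1 ≤ 1  ✓
7) 4x6 + 3x7 = 4(1) + 3(16) = 52  ✓
8) x7 = 16, x4 = 2; 16 > 2  ✓
9) x4 = 2, x5 = 16; 2 ≤ 16  ✓
10) x5 = 16 is even  ✓
11) 4x7 + 5x8 = 4(16) + 5(8) = 104  ✓
12) x3 * x6 = 9 * 1 = 9  ✓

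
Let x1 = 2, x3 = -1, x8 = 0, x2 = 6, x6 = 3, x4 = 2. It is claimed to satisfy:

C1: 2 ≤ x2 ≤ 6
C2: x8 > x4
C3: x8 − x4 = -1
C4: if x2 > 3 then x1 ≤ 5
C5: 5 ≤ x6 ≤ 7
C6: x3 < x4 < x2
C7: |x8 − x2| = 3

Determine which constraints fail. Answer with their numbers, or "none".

Violated: 2, 3, 5, and 7.

C1: x2 = 6 lies in [2, 6] — OK.
C2: x8 = 0, x4 = 2; 0 ≤ 2 (want >) — violated.
C3: x8 − x4 = 0 − 2 = -2, not -1 — violated.
C4: x2 = 6 > 3, so we need x1 ≤ 5; x1 = 2 ≤ 5 — OK.
C5: x6 = 3 is outside [5, 7] — violated.
C6: values -1 < 2 < 6 — OK.
C7: |0 − 6| = 6, not 3 — violated.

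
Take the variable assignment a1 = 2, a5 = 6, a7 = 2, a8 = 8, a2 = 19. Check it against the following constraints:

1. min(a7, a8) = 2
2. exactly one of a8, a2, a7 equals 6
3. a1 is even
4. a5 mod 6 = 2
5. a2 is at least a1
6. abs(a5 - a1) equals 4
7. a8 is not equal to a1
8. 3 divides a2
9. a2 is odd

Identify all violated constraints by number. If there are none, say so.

Violated: 2, 4, 8.

1. min(2, 8) = 2 — satisfied.
2. a8=8, a2=19, a7=2; 0 of them equal 6, not exactly one — violated.
3. a1 = 2 is even — satisfied.
4. 6 mod 6 = 0, not 2 — violated.
5. a2 = 19, a1 = 2; 19 ≥ 2 — satisfied.
6. abs(6 - 2) = 4 — satisfied.
7. a8 = 8, a1 = 2; distinct — satisfied.
8. 19 = 3*6 + 1, so 3 does not divide 19 — violated.
9. a2 = 19 is odd — satisfied.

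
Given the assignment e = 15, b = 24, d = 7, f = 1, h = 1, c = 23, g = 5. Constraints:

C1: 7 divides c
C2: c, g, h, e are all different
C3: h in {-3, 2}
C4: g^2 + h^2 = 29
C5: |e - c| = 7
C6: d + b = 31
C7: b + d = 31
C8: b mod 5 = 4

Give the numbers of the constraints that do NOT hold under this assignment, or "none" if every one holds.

Constraints 1, 3, 4, and 5 do not hold.

C1: 23 = 7*3 + 2, so 7 does not divide 23  no
C2: values 23, 5, 1, 15 are pairwise distinct  yes
C3: h = 1 is not in {-3, 2}  no
C4: g^2 + h^2 = 5^2 + 1^2 = 25 + 1 = 26, not 29  no
C5: |15 - 23| = 8, not 7  no
C6: d + b = 7 + 24 = 31  yes
C7: b + d = 24 + 7 = 31  yes
C8: 24 mod 5 = 4  yes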